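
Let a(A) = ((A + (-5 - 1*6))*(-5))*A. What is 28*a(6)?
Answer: 4200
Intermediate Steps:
a(A) = A*(55 - 5*A) (a(A) = ((A + (-5 - 6))*(-5))*A = ((A - 11)*(-5))*A = ((-11 + A)*(-5))*A = (55 - 5*A)*A = A*(55 - 5*A))
28*a(6) = 28*(5*6*(11 - 1*6)) = 28*(5*6*(11 - 6)) = 28*(5*6*5) = 28*150 = 4200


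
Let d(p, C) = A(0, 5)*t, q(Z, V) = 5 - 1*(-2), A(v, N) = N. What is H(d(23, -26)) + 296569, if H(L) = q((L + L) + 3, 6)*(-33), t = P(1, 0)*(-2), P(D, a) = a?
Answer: 296338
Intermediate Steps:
q(Z, V) = 7 (q(Z, V) = 5 + 2 = 7)
t = 0 (t = 0*(-2) = 0)
d(p, C) = 0 (d(p, C) = 5*0 = 0)
H(L) = -231 (H(L) = 7*(-33) = -231)
H(d(23, -26)) + 296569 = -231 + 296569 = 296338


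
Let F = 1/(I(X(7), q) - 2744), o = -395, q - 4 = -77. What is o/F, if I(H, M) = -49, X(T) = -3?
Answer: 1103235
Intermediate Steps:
q = -73 (q = 4 - 77 = -73)
F = -1/2793 (F = 1/(-49 - 2744) = 1/(-2793) = -1/2793 ≈ -0.00035804)
o/F = -395/(-1/2793) = -395*(-2793) = 1103235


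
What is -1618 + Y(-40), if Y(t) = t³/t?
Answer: -18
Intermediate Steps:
Y(t) = t²
-1618 + Y(-40) = -1618 + (-40)² = -1618 + 1600 = -18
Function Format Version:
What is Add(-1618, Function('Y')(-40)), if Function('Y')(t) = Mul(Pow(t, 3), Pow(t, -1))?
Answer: -18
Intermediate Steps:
Function('Y')(t) = Pow(t, 2)
Add(-1618, Function('Y')(-40)) = Add(-1618, Pow(-40, 2)) = Add(-1618, 1600) = -18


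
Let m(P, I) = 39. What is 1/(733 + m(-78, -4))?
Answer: 1/772 ≈ 0.0012953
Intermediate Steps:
1/(733 + m(-78, -4)) = 1/(733 + 39) = 1/772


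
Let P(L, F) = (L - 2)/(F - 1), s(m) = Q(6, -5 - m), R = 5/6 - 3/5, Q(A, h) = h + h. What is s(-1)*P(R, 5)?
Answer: 53/15 ≈ 3.5333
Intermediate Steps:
Q(A, h) = 2*h
R = 7/30 (R = 5*(⅙) - 3*⅕ = ⅚ - ⅗ = 7/30 ≈ 0.23333)
s(m) = -10 - 2*m (s(m) = 2*(-5 - m) = -10 - 2*m)
P(L, F) = (-2 + L)/(-1 + F)
s(-1)*P(R, 5) = (-10 - 2*(-1))*((-2 + 7/30)/(-1 + 5)) = (-10 + 2)*(-53/30/4) = -2*(-53)/30 = -8*(-53/120) = 53/15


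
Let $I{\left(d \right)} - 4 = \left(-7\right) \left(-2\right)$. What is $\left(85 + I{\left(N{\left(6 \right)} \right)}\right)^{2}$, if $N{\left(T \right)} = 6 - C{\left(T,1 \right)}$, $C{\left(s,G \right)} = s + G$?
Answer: $10609$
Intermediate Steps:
$C{\left(s,G \right)} = G + s$
$N{\left(T \right)} = 5 - T$ ($N{\left(T \right)} = 6 - \left(1 + T\right) = 5 - T$)
$I{\left(d \right)} = 18$ ($I{\left(d \right)} = 4 - -14 = 4 + 14 = 18$)
$\left(85 + I{\left(N{\left(6 \right)} \right)}\right)^{2} = \left(85 + 18\right)^{2} = 103^{2} = 10609$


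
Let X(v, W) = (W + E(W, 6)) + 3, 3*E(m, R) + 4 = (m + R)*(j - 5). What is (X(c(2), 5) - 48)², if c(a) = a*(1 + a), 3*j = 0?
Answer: 32041/9 ≈ 3560.1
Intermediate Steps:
j = 0 (j = (⅓)*0 = 0)
E(m, R) = -4/3 - 5*R/3 - 5*m/3 (E(m, R) = -4/3 + ((m + R)*(0 - 5))/3 = -4/3 + ((R + m)*(-5))/3 = -4/3 + (-5*R - 5*m)/3 = -4/3 + (-5*R/3 - 5*m/3) = -4/3 - 5*R/3 - 5*m/3)
X(v, W) = -25/3 - 2*W/3 (X(v, W) = (W + (-4/3 - 5/3*6 - 5*W/3)) + 3 = (W + (-4/3 - 10 - 5*W/3)) + 3 = (W + (-34/3 - 5*W/3)) + 3 = (-34/3 - 2*W/3) + 3 = -25/3 - 2*W/3)
(X(c(2), 5) - 48)² = ((-25/3 - ⅔*5) - 48)² = ((-25/3 - 10/3) - 48)² = (-35/3 - 48)² = (-179/3)² = 32041/9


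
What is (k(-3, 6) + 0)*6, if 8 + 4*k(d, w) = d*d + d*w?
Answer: -51/2 ≈ -25.500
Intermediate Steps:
k(d, w) = -2 + d²/4 + d*w/4 (k(d, w) = -2 + (d*d + d*w)/4 = -2 + (d² + d*w)/4 = -2 + (d²/4 + d*w/4) = -2 + d²/4 + d*w/4)
(k(-3, 6) + 0)*6 = ((-2 + (¼)*(-3)² + (¼)*(-3)*6) + 0)*6 = ((-2 + (¼)*9 - 9/2) + 0)*6 = ((-2 + 9/4 - 9/2) + 0)*6 = (-17/4 + 0)*6 = -17/4*6 = -51/2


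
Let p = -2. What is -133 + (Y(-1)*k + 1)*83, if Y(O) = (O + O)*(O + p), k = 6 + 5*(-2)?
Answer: -2042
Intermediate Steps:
k = -4 (k = 6 - 10 = -4)
Y(O) = 2*O*(-2 + O) (Y(O) = (O + O)*(O - 2) = (2*O)*(-2 + O) = 2*O*(-2 + O))
-133 + (Y(-1)*k + 1)*83 = -133 + ((2*(-1)*(-2 - 1))*(-4) + 1)*83 = -133 + ((2*(-1)*(-3))*(-4) + 1)*83 = -133 + (6*(-4) + 1)*83 = -133 + (-24 + 1)*83 = -133 - 23*83 = -133 - 1909 = -2042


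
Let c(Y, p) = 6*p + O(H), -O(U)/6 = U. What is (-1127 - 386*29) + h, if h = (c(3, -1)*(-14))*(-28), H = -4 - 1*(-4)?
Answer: -14673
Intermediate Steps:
H = 0 (H = -4 + 4 = 0)
O(U) = -6*U
c(Y, p) = 6*p (c(Y, p) = 6*p - 6*0 = 6*p + 0 = 6*p)
h = -2352 (h = ((6*(-1))*(-14))*(-28) = -6*(-14)*(-28) = 84*(-28) = -2352)
(-1127 - 386*29) + h = (-1127 - 386*29) - 2352 = (-1127 - 11194) - 2352 = -12321 - 2352 = -14673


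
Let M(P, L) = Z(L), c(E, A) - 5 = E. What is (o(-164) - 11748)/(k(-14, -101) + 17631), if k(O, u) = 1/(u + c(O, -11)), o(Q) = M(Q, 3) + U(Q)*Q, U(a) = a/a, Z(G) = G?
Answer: -1309990/1939409 ≈ -0.67546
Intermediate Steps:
c(E, A) = 5 + E
M(P, L) = L
U(a) = 1
o(Q) = 3 + Q (o(Q) = 3 + 1*Q = 3 + Q)
k(O, u) = 1/(5 + O + u) (k(O, u) = 1/(u + (5 + O)) = 1/(5 + O + u))
(o(-164) - 11748)/(k(-14, -101) + 17631) = ((3 - 164) - 11748)/(1/(5 - 14 - 101) + 17631) = (-161 - 11748)/(1/(-110) + 17631) = -11909/(-1/110 + 17631) = -11909/1939409/110 = -11909*110/1939409 = -1309990/1939409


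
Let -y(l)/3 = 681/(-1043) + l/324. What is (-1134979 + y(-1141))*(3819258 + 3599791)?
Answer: -948504372513235681/112644 ≈ -8.4204e+12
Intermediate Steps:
y(l) = 2043/1043 - l/108 (y(l) = -3*(681/(-1043) + l/324) = -3*(681*(-1/1043) + l*(1/324)) = -3*(-681/1043 + l/324) = 2043/1043 - l/108)
(-1134979 + y(-1141))*(3819258 + 3599791) = (-1134979 + (2043/1043 - 1/108*(-1141)))*(3819258 + 3599791) = (-1134979 + (2043/1043 + 1141/108))*7419049 = (-1134979 + 1410707/112644)*7419049 = -127847163769/112644*7419049 = -948504372513235681/112644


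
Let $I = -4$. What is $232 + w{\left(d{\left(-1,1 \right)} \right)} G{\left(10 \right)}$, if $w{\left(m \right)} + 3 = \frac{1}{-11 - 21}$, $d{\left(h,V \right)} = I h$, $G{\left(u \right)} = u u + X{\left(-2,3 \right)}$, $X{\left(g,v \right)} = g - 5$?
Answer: $- \frac{1597}{32} \approx -49.906$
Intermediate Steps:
$X{\left(g,v \right)} = -5 + g$
$G{\left(u \right)} = -7 + u^{2}$ ($G{\left(u \right)} = u u - 7 = u^{2} - 7 = -7 + u^{2}$)
$d{\left(h,V \right)} = - 4 h$
$w{\left(m \right)} = - \frac{97}{32}$ ($w{\left(m \right)} = -3 + \frac{1}{-11 - 21} = -3 + \frac{1}{-32} = -3 - \frac{1}{32} = - \frac{97}{32}$)
$232 + w{\left(d{\left(-1,1 \right)} \right)} G{\left(10 \right)} = 232 - \frac{97 \left(-7 + 10^{2}\right)}{32} = 232 - \frac{97 \left(-7 + 100\right)}{32} = 232 - \frac{9021}{32} = - \frac{1597}{32}$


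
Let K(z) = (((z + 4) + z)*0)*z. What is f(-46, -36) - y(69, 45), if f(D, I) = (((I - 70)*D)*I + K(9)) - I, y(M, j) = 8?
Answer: -175508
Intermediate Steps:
K(z) = 0 (K(z) = (((4 + z) + z)*0)*z = ((4 + 2*z)*0)*z = 0*z = 0)
f(D, I) = -I + D*I*(-70 + I) (f(D, I) = (((I - 70)*D)*I + 0) - I = (((-70 + I)*D)*I + 0) - I = ((D*(-70 + I))*I + 0) - I = (D*I*(-70 + I) + 0) - I = D*I*(-70 + I) - I = -I + D*I*(-70 + I))
f(-46, -36) - y(69, 45) = -36*(-1 - 70*(-46) - 46*(-36)) - 1*8 = -36*(-1 + 3220 + 1656) - 8 = -36*4875 - 8 = -175500 - 8 = -175508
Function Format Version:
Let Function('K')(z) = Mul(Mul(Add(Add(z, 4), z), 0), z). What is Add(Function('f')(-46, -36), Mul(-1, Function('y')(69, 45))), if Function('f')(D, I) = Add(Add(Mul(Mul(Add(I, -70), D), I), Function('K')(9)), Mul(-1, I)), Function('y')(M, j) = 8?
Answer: -175508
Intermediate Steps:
Function('K')(z) = 0 (Function('K')(z) = Mul(Mul(Add(Add(4, z), z), 0), z) = Mul(Mul(Add(4, Mul(2, z)), 0), z) = Mul(0, z) = 0)
Function('f')(D, I) = Add(Mul(-1, I), Mul(D, I, Add(-70, I))) (Function('f')(D, I) = Add(Add(Mul(Mul(Add(I, -70), D), I), 0), Mul(-1, I)) = Add(Add(Mul(Mul(Add(-70, I), D), I), 0), Mul(-1, I)) = Add(Add(Mul(Mul(D, Add(-70, I)), I), 0), Mul(-1, I)) = Add(Add(Mul(D, I, Add(-70, I)), 0), Mul(-1, I)) = Add(Mul(D, I, Add(-70, I)), Mul(-1, I)) = Add(Mul(-1, I), Mul(D, I, Add(-70, I))))
Add(Function('f')(-46, -36), Mul(-1, Function('y')(69, 45))) = Add(Mul(-36, Add(-1, Mul(-70, -46), Mul(-46, -36))), Mul(-1, 8)) = Add(Mul(-36, Add(-1, 3220, 1656)), -8) = Add(Mul(-36, 4875), -8) = Add(-175500, -8) = -175508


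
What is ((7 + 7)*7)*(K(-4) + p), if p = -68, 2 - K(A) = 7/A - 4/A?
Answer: -12789/2 ≈ -6394.5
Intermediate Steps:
K(A) = 2 - 3/A (K(A) = 2 - (7/A - 4/A) = 2 - 3/A)
((7 + 7)*7)*(K(-4) + p) = ((7 + 7)*7)*((2 - 3/(-4)) - 68) = (14*7)*((2 - 3*(-¼)) - 68) = 98*((2 + ¾) - 68) = 98*(11/4 - 68) = 98*(-261/4) = -12789/2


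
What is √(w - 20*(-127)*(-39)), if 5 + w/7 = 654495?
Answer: √4482370 ≈ 2117.2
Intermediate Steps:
w = 4581430 (w = -35 + 7*654495 = -35 + 4581465 = 4581430)
√(w - 20*(-127)*(-39)) = √(4581430 - 20*(-127)*(-39)) = √(4581430 + 2540*(-39)) = √(4581430 - 99060) = √4482370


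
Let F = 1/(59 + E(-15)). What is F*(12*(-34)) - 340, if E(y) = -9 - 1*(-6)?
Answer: -2431/7 ≈ -347.29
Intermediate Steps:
E(y) = -3 (E(y) = -9 + 6 = -3)
F = 1/56 (F = 1/(59 - 3) = 1/56 ≈ 0.017857)
F*(12*(-34)) - 340 = (12*(-34))/56 - 340 = (1/56)*(-408) - 340 = -51/7 - 340 = -2431/7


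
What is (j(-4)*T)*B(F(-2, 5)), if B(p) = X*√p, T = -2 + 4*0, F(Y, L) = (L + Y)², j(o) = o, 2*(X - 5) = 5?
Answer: 180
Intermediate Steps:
X = 15/2 (X = 5 + (½)*5 = 5 + 5/2 = 15/2 ≈ 7.5000)
T = -2 (T = -2 + 0 = -2)
B(p) = 15*√p/2
(j(-4)*T)*B(F(-2, 5)) = (-4*(-2))*(15*√((5 - 2)²)/2) = 8*(15*√(3²)/2) = 8*(15*√9/2) = 8*((15/2)*3) = 8*(45/2) = 180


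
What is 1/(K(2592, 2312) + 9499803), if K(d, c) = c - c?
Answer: 1/9499803 ≈ 1.0527e-7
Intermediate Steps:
K(d, c) = 0
1/(K(2592, 2312) + 9499803) = 1/(0 + 9499803) = 1/9499803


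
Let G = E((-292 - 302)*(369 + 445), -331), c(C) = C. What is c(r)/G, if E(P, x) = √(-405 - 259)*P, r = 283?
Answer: 283*I*√166/160527312 ≈ 2.2714e-5*I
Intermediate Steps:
E(P, x) = 2*I*P*√166 (E(P, x) = √(-664)*P = (2*I*√166)*P = 2*I*P*√166)
G = -967032*I*√166 (G = 2*I*((-292 - 302)*(369 + 445))*√166 = 2*I*(-594*814)*√166 = 2*I*(-483516)*√166 = -967032*I*√166 ≈ -1.2459e+7*I)
c(r)/G = 283/((-967032*I*√166)) = 283*(I*√166/160527312) = 283*I*√166/160527312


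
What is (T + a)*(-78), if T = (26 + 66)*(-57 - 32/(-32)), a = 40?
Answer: 398736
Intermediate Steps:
T = -5152 (T = 92*(-57 - 32*(-1/32)) = 92*(-57 + 1) = 92*(-56) = -5152)
(T + a)*(-78) = (-5152 + 40)*(-78) = -5112*(-78) = 398736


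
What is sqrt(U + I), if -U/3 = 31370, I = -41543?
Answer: I*sqrt(135653) ≈ 368.31*I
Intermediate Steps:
U = -94110 (U = -3*31370 = -94110)
sqrt(U + I) = sqrt(-94110 - 41543) = sqrt(-135653) = I*sqrt(135653)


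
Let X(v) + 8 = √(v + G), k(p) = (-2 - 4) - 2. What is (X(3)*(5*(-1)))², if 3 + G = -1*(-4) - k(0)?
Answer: 1900 - 800*√3 ≈ 514.36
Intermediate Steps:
k(p) = -8 (k(p) = -6 - 2 = -8)
G = 9 (G = -3 + (-1*(-4) - 1*(-8)) = -3 + (4 + 8) = -3 + 12 = 9)
X(v) = -8 + √(9 + v) (X(v) = -8 + √(v + 9) = -8 + √(9 + v))
(X(3)*(5*(-1)))² = ((-8 + √(9 + 3))*(5*(-1)))² = ((-8 + √12)*(-5))² = ((-8 + 2*√3)*(-5))² = (40 - 10*√3)²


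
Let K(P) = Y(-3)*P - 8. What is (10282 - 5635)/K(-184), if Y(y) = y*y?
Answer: -4647/1664 ≈ -2.7927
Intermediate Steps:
Y(y) = y²
K(P) = -8 + 9*P (K(P) = (-3)²*P - 8 = 9*P - 8 = -8 + 9*P)
(10282 - 5635)/K(-184) = (10282 - 5635)/(-8 + 9*(-184)) = 4647/(-8 - 1656) = 4647/(-1664) = 4647*(-1/1664) = -4647/1664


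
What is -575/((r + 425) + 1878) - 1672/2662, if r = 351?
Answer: -271279/321134 ≈ -0.84475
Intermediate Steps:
-575/((r + 425) + 1878) - 1672/2662 = -575/((351 + 425) + 1878) - 1672/2662 = -575/(776 + 1878) - 1672*1/2662 = -575/2654 - 76/121 = -271279/321134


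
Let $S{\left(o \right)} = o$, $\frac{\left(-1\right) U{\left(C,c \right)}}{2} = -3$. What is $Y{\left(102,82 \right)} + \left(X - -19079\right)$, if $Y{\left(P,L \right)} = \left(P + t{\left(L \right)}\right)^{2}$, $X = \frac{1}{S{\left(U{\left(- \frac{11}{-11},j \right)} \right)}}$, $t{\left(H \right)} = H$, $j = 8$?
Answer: $\frac{317611}{6} \approx 52935.0$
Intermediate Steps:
$U{\left(C,c \right)} = 6$ ($U{\left(C,c \right)} = \left(-2\right) \left(-3\right) = 6$)
$X = \frac{1}{6} \approx 0.16667$
$Y{\left(P,L \right)} = \left(L + P\right)^{2}$ ($Y{\left(P,L \right)} = \left(P + L\right)^{2} = \left(L + P\right)^{2}$)
$Y{\left(102,82 \right)} + \left(X - -19079\right) = \left(82 + 102\right)^{2} + \left(\frac{1}{6} - -19079\right) = 184^{2} + \left(\frac{1}{6} + 19079\right) = 33856 + \frac{114475}{6} = \frac{317611}{6}$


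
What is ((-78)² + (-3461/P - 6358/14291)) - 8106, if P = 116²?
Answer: -388964999711/192299696 ≈ -2022.7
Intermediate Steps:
P = 13456
((-78)² + (-3461/P - 6358/14291)) - 8106 = ((-78)² + (-3461/13456 - 6358/14291)) - 8106 = (6084 + (-3461*1/13456 - 6358*1/14291)) - 8106 = (6084 + (-3461/13456 - 6358/14291)) - 8106 = (6084 - 135014399/192299696) - 8106 = 1169816336065/192299696 - 8106 = -388964999711/192299696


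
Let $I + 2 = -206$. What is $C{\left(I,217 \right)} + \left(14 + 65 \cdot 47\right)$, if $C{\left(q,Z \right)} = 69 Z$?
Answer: $18042$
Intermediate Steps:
$I = -208$ ($I = -2 - 206 = -208$)
$C{\left(I,217 \right)} + \left(14 + 65 \cdot 47\right) = 69 \cdot 217 + \left(14 + 65 \cdot 47\right) = 14973 + \left(14 + 3055\right) = 14973 + 3069 = 18042$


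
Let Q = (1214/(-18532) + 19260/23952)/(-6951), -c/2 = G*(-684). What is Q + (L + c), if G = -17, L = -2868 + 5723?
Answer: -1311358947367447/64279150068 ≈ -20401.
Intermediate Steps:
L = 2855
c = -23256 (c = -(-34)*(-684) = -2*11628 = -23256)
Q = -6830179/64279150068 (Q = (1214*(-1/18532) + 19260*(1/23952))*(-1/6951) = (-607/9266 + 1605/1996)*(-1/6951) = (6830179/9247468)*(-1/6951) = -6830179/64279150068 ≈ -0.00010626)
Q + (L + c) = -6830179/64279150068 + (2855 - 23256) = -6830179/64279150068 - 20401 = -1311358947367447/64279150068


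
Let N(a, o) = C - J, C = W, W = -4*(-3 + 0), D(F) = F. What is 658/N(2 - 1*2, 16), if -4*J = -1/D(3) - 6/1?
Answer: 7896/125 ≈ 63.168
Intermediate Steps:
J = 19/12 (J = -(-1/3 - 6/1)/4 = -(-1*⅓ - 6*1)/4 = -(-⅓ - 6)/4 = -¼*(-19/3) = 19/12 ≈ 1.5833)
W = 12 (W = -4*(-3) = 12)
C = 12
N(a, o) = 125/12 (N(a, o) = 12 - 1*19/12 = 12 - 19/12 = 125/12)
658/N(2 - 1*2, 16) = 658/(125/12) = 658*(12/125) = 7896/125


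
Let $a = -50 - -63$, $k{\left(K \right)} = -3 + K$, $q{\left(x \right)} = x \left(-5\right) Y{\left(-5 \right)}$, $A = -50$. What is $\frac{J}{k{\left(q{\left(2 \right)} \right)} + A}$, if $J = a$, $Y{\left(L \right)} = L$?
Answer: $- \frac{13}{3} \approx -4.3333$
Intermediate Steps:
$q{\left(x \right)} = 25 x$ ($q{\left(x \right)} = x \left(-5\right) \left(-5\right) = - 5 x \left(-5\right) = 25 x$)
$a = 13$ ($a = -50 + 63 = 13$)
$J = 13$
$\frac{J}{k{\left(q{\left(2 \right)} \right)} + A} = \frac{13}{\left(-3 + 25 \cdot 2\right) - 50} = \frac{13}{\left(-3 + 50\right) - 50} = \frac{13}{47 - 50} = \frac{13}{-3} = 13 \left(- \frac{1}{3}\right) = - \frac{13}{3}$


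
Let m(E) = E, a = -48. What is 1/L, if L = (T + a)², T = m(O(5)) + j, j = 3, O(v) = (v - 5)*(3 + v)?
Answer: 1/2025 ≈ 0.00049383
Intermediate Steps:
O(v) = (-5 + v)*(3 + v)
T = 3 (T = (-15 + 5² - 2*5) + 3 = (-15 + 25 - 10) + 3 = 0 + 3 = 3)
L = 2025 (L = (3 - 48)² = (-45)² = 2025)
1/L = 1/2025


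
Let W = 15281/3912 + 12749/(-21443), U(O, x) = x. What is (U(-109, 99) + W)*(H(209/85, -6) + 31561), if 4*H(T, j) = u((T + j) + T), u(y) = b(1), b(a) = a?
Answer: 1083486726533855/335540064 ≈ 3.2291e+6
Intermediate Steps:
u(y) = 1
W = 277796395/83885016 (W = 15281*(1/3912) + 12749*(-1/21443) = 15281/3912 - 12749/21443 = 277796395/83885016 ≈ 3.3116)
H(T, j) = ¼ (H(T, j) = (¼)*1 = ¼)
(U(-109, 99) + W)*(H(209/85, -6) + 31561) = (99 + 277796395/83885016)*(¼ + 31561) = (8582412979/83885016)*(126245/4) = 1083486726533855/335540064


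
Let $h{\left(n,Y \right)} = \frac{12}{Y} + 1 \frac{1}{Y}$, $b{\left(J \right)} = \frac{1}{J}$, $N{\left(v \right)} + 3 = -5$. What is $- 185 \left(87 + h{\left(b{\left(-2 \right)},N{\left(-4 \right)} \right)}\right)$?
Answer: $- \frac{126355}{8} \approx -15794.0$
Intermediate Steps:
$N{\left(v \right)} = -8$ ($N{\left(v \right)} = -3 - 5 = -8$)
$h{\left(n,Y \right)} = \frac{13}{Y}$ ($h{\left(n,Y \right)} = \frac{12}{Y} + \frac{1}{Y} = \frac{13}{Y}$)
$- 185 \left(87 + h{\left(b{\left(-2 \right)},N{\left(-4 \right)} \right)}\right) = - 185 \left(87 + \frac{13}{-8}\right) = - 185 \left(87 + 13 \left(- \frac{1}{8}\right)\right) = - 185 \left(87 - \frac{13}{8}\right) = \left(-185\right) \frac{683}{8} = - \frac{126355}{8}$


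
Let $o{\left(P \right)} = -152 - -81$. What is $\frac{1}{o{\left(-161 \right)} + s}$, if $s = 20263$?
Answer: $\frac{1}{20192} \approx 4.9525 \cdot 10^{-5}$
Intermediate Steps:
$o{\left(P \right)} = -71$ ($o{\left(P \right)} = -152 + 81 = -71$)
$\frac{1}{o{\left(-161 \right)} + s} = \frac{1}{-71 + 20263} = \frac{1}{20192}$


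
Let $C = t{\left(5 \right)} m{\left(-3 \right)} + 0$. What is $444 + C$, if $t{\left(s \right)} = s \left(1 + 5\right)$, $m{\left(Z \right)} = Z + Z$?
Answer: $264$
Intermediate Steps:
$m{\left(Z \right)} = 2 Z$
$t{\left(s \right)} = 6 s$ ($t{\left(s \right)} = s 6 = 6 s$)
$C = -180$ ($C = 6 \cdot 5 \cdot 2 \left(-3\right) + 0 = 30 \left(-6\right) + 0 = -180 + 0 = -180$)
$444 + C = 444 - 180 = 264$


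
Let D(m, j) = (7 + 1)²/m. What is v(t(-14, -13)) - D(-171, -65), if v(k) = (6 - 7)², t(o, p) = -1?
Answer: 235/171 ≈ 1.3743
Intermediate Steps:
D(m, j) = 64/m (D(m, j) = 8²/m = 64/m)
v(k) = 1 (v(k) = (-1)² = 1)
v(t(-14, -13)) - D(-171, -65) = 1 - 64/(-171) = 1 - 64*(-1)/171 = 1 - 1*(-64/171) = 1 + 64/171 = 235/171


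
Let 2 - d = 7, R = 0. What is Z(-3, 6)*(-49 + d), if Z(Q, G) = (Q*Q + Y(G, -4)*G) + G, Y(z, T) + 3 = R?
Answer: 162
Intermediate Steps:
Y(z, T) = -3 (Y(z, T) = -3 + 0 = -3)
d = -5 (d = 2 - 1*7 = 2 - 7 = -5)
Z(Q, G) = Q**2 - 2*G (Z(Q, G) = (Q*Q - 3*G) + G = (Q**2 - 3*G) + G = Q**2 - 2*G)
Z(-3, 6)*(-49 + d) = ((-3)**2 - 2*6)*(-49 - 5) = (9 - 12)*(-54) = -3*(-54) = 162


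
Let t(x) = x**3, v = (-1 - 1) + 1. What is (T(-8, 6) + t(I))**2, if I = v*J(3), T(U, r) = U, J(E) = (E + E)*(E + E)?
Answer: 2177528896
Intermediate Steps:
J(E) = 4*E**2 (J(E) = (2*E)*(2*E) = 4*E**2)
v = -1 (v = -2 + 1 = -1)
I = -36 (I = -4*3**2 = -4*9 = -1*36 = -36)
(T(-8, 6) + t(I))**2 = (-8 + (-36)**3)**2 = (-8 - 46656)**2 = (-46664)**2 = 2177528896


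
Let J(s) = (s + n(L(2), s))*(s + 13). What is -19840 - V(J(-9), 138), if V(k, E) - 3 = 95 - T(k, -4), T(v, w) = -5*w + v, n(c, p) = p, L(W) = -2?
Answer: -19990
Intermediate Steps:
T(v, w) = v - 5*w
J(s) = 2*s*(13 + s) (J(s) = (s + s)*(s + 13) = (2*s)*(13 + s) = 2*s*(13 + s))
V(k, E) = 78 - k (V(k, E) = 3 + (95 - (k - 5*(-4))) = 3 + (95 - (k + 20)) = 3 + (95 - (20 + k)) = 3 + (95 + (-20 - k)) = 3 + (75 - k) = 78 - k)
-19840 - V(J(-9), 138) = -19840 - (78 - 2*(-9)*(13 - 9)) = -19840 - (78 - 2*(-9)*4) = -19840 - (78 - 1*(-72)) = -19840 - (78 + 72) = -19840 - 1*150 = -19840 - 150 = -19990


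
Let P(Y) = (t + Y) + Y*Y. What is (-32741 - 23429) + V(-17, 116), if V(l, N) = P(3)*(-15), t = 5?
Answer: -56425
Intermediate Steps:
P(Y) = 5 + Y + Y**2 (P(Y) = (5 + Y) + Y*Y = (5 + Y) + Y**2 = 5 + Y + Y**2)
V(l, N) = -255 (V(l, N) = (5 + 3 + 3**2)*(-15) = (5 + 3 + 9)*(-15) = 17*(-15) = -255)
(-32741 - 23429) + V(-17, 116) = (-32741 - 23429) - 255 = -56170 - 255 = -56425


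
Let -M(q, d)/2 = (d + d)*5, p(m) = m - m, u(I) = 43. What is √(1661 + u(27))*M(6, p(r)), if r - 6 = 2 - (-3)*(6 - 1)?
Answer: 0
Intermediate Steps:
r = 23 (r = 6 + (2 - (-3)*(6 - 1)) = 6 + (2 - (-3)*5) = 6 + (2 - 1*(-15)) = 6 + (2 + 15) = 6 + 17 = 23)
p(m) = 0
M(q, d) = -20*d (M(q, d) = -2*(d + d)*5 = -2*2*d*5 = -20*d)
√(1661 + u(27))*M(6, p(r)) = √(1661 + 43)*(-20*0) = √1704*0 = (2*√426)*0 = 0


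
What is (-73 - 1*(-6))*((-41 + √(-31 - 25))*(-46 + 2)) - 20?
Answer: -120888 + 5896*I*√14 ≈ -1.2089e+5 + 22061.0*I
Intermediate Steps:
(-73 - 1*(-6))*((-41 + √(-31 - 25))*(-46 + 2)) - 20 = (-73 + 6)*((-41 + √(-56))*(-44)) - 20 = -67*(-41 + 2*I*√14)*(-44) - 20 = -67*(1804 - 88*I*√14) - 20 = (-120868 + 5896*I*√14) - 20 = -120888 + 5896*I*√14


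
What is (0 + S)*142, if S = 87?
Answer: 12354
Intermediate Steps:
(0 + S)*142 = (0 + 87)*142 = 87*142 = 12354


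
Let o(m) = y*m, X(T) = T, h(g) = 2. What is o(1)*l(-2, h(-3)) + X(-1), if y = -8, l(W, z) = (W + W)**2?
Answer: -129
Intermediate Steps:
l(W, z) = 4*W**2 (l(W, z) = (2*W)**2 = 4*W**2)
o(m) = -8*m
o(1)*l(-2, h(-3)) + X(-1) = (-8*1)*(4*(-2)**2) - 1 = -32*4 - 1 = -8*16 - 1 = -128 - 1 = -129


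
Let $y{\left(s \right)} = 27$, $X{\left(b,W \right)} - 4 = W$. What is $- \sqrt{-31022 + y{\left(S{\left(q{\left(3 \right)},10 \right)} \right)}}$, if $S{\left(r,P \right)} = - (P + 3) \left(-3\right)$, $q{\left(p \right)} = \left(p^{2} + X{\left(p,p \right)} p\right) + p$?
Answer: $- i \sqrt{30995} \approx - 176.05 i$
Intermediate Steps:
$X{\left(b,W \right)} = 4 + W$
$q{\left(p \right)} = p + p^{2} + p \left(4 + p\right)$ ($q{\left(p \right)} = \left(p^{2} + \left(4 + p\right) p\right) + p = \left(p^{2} + p \left(4 + p\right)\right) + p = p + p^{2} + p \left(4 + p\right)$)
$S{\left(r,P \right)} = 9 + 3 P$ ($S{\left(r,P \right)} = - (3 + P) \left(-3\right) = \left(-3 - P\right) \left(-3\right) = 9 + 3 P$)
$- \sqrt{-31022 + y{\left(S{\left(q{\left(3 \right)},10 \right)} \right)}} = - \sqrt{-31022 + 27} = - \sqrt{-30995} = - i \sqrt{30995}$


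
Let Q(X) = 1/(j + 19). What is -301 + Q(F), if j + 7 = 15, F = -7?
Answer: -8126/27 ≈ -300.96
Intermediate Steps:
j = 8 (j = -7 + 15 = 8)
Q(X) = 1/27 (Q(X) = 1/(8 + 19) = 1/27)
-301 + Q(F) = -301 + 1/27 = -8126/27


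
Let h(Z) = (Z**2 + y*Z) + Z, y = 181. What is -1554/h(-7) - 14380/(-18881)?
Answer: 6708082/3304175 ≈ 2.0302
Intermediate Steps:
h(Z) = Z**2 + 182*Z (h(Z) = (Z**2 + 181*Z) + Z = Z**2 + 182*Z)
-1554/h(-7) - 14380/(-18881) = -1554*(-1/(7*(182 - 7))) - 14380/(-18881) = -1554/((-7*175)) - 14380*(-1/18881) = -1554/(-1225) + 14380/18881 = -1554*(-1/1225) + 14380/18881 = 222/175 + 14380/18881 = 6708082/3304175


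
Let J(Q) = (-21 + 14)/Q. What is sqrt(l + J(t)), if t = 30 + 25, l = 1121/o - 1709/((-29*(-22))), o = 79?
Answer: sqrt(722981660610)/252010 ≈ 3.3740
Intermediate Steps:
l = 580187/50402 (l = 1121/79 - 1709/((-29*(-22))) = 1121*(1/79) - 1709/638 = 1121/79 - 1709*1/638 = 1121/79 - 1709/638 = 580187/50402 ≈ 11.511)
t = 55
J(Q) = -7/Q
sqrt(l + J(t)) = sqrt(580187/50402 - 7/55) = sqrt(2868861/252010) = sqrt(722981660610)/252010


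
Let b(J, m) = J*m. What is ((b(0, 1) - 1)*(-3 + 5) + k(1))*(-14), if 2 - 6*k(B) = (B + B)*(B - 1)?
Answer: 70/3 ≈ 23.333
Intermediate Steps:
k(B) = ⅓ - B*(-1 + B)/3 (k(B) = ⅓ - (B + B)*(B - 1)/6 = ⅓ - 2*B*(-1 + B)/6 = ⅓ - B*(-1 + B)/3)
((b(0, 1) - 1)*(-3 + 5) + k(1))*(-14) = ((0*1 - 1)*(-3 + 5) + (⅓ - ⅓*1² + (⅓)*1))*(-14) = ((0 - 1)*2 + (⅓ - ⅓*1 + ⅓))*(-14) = (-1*2 + (⅓ - ⅓ + ⅓))*(-14) = (-2 + ⅓)*(-14) = -5/3*(-14) = 70/3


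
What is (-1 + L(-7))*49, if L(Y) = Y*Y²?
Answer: -16856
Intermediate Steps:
L(Y) = Y³
(-1 + L(-7))*49 = (-1 + (-7)³)*49 = (-1 - 343)*49 = -344*49 = -16856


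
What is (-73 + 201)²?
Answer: 16384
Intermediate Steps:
(-73 + 201)² = 128² = 16384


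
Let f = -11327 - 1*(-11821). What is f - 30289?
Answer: -29795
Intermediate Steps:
f = 494 (f = -11327 + 11821 = 494)
f - 30289 = 494 - 30289 = -29795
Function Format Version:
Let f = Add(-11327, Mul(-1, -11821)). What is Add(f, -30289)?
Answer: -29795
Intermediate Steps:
f = 494 (f = Add(-11327, 11821) = 494)
Add(f, -30289) = Add(494, -30289) = -29795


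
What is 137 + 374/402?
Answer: 27724/201 ≈ 137.93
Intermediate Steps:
137 + 374/402 = 137 + 374*(1/402) = 137 + 187/201 = 27724/201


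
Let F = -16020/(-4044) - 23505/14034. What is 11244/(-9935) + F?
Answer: 18087033641/15662388410 ≈ 1.1548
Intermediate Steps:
F = 3604735/1576486 (F = -16020*(-1/4044) - 23505*1/14034 = 1335/337 - 7835/4678 = 3604735/1576486 ≈ 2.2866)
11244/(-9935) + F = 11244/(-9935) + 3604735/1576486 = 11244*(-1/9935) + 3604735/1576486 = -11244/9935 + 3604735/1576486 = 18087033641/15662388410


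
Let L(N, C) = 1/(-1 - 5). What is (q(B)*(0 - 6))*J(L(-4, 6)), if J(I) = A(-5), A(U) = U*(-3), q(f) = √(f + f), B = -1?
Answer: -90*I*√2 ≈ -127.28*I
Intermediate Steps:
q(f) = √2*√f (q(f) = √(2*f) = √2*√f)
L(N, C) = -⅙ (L(N, C) = 1/(-6) = -⅙)
A(U) = -3*U
J(I) = 15 (J(I) = -3*(-5) = 15)
(q(B)*(0 - 6))*J(L(-4, 6)) = ((√2*√(-1))*(0 - 6))*15 = ((√2*I)*(-6))*15 = ((I*√2)*(-6))*15 = -6*I*√2*15 = -90*I*√2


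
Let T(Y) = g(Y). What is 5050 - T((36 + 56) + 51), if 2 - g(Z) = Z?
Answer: 5191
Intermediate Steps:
g(Z) = 2 - Z
T(Y) = 2 - Y
5050 - T((36 + 56) + 51) = 5050 - (2 - ((36 + 56) + 51)) = 5050 - (2 - (92 + 51)) = 5050 - (2 - 1*143) = 5050 - (2 - 143) = 5050 - 1*(-141) = 5050 + 141 = 5191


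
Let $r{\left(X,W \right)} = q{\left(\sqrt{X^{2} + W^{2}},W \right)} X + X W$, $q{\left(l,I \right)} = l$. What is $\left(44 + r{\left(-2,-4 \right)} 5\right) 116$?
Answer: $9744 - 2320 \sqrt{5} \approx 4556.3$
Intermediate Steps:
$r{\left(X,W \right)} = W X + X \sqrt{W^{2} + X^{2}}$ ($r{\left(X,W \right)} = \sqrt{X^{2} + W^{2}} X + X W = \sqrt{W^{2} + X^{2}} X + W X = X \sqrt{W^{2} + X^{2}} + W X = W X + X \sqrt{W^{2} + X^{2}}$)
$\left(44 + r{\left(-2,-4 \right)} 5\right) 116 = \left(44 + - 2 \left(-4 + \sqrt{\left(-4\right)^{2} + \left(-2\right)^{2}}\right) 5\right) 116 = \left(44 + - 2 \left(-4 + \sqrt{16 + 4}\right) 5\right) 116 = \left(44 + - 2 \left(-4 + \sqrt{20}\right) 5\right) 116 = \left(44 + - 2 \left(-4 + 2 \sqrt{5}\right) 5\right) 116 = \left(44 + \left(8 - 4 \sqrt{5}\right) 5\right) 116 = \left(44 + \left(40 - 20 \sqrt{5}\right)\right) 116 = \left(84 - 20 \sqrt{5}\right) 116 = 9744 - 2320 \sqrt{5}$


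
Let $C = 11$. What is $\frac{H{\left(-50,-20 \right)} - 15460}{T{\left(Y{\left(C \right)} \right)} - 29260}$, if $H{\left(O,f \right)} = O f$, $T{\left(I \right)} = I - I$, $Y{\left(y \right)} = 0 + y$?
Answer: $\frac{723}{1463} \approx 0.49419$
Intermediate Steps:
$Y{\left(y \right)} = y$
$T{\left(I \right)} = 0$
$\frac{H{\left(-50,-20 \right)} - 15460}{T{\left(Y{\left(C \right)} \right)} - 29260} = \frac{\left(-50\right) \left(-20\right) - 15460}{0 - 29260} = \frac{1000 - 15460}{-29260} = \left(-14460\right) \left(- \frac{1}{29260}\right) = \frac{723}{1463}$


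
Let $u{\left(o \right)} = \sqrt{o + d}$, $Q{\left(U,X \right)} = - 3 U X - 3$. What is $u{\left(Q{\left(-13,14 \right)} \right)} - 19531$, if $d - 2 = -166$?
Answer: $-19531 + \sqrt{379} \approx -19512.0$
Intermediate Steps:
$d = -164$ ($d = 2 - 166 = -164$)
$Q{\left(U,X \right)} = -3 - 3 U X$ ($Q{\left(U,X \right)} = - 3 U X - 3 = -3 - 3 U X$)
$u{\left(o \right)} = \sqrt{-164 + o}$ ($u{\left(o \right)} = \sqrt{o - 164} = \sqrt{-164 + o}$)
$u{\left(Q{\left(-13,14 \right)} \right)} - 19531 = \sqrt{-164 - \left(3 - 546\right)} - 19531 = \sqrt{-164 + \left(-3 + 546\right)} - 19531 = \sqrt{-164 + 543} - 19531 = \sqrt{379} - 19531 = -19531 + \sqrt{379}$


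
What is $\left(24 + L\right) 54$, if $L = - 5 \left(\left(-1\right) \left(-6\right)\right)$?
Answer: $-324$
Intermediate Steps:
$L = -30$ ($L = \left(-5\right) 6 = -30$)
$\left(24 + L\right) 54 = \left(24 - 30\right) 54 = \left(-6\right) 54 = -324$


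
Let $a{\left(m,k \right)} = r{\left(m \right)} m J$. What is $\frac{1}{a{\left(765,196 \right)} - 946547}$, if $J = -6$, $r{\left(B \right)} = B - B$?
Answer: $- \frac{1}{946547} \approx -1.0565 \cdot 10^{-6}$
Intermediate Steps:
$r{\left(B \right)} = 0$
$a{\left(m,k \right)} = 0$ ($a{\left(m,k \right)} = 0 m \left(-6\right) = 0 \left(-6\right) = 0$)
$\frac{1}{a{\left(765,196 \right)} - 946547} = \frac{1}{0 - 946547} = \frac{1}{-946547} = - \frac{1}{946547}$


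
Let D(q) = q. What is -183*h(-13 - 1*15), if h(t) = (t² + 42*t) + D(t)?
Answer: 76860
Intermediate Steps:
h(t) = t² + 43*t (h(t) = (t² + 42*t) + t = t² + 43*t)
-183*h(-13 - 1*15) = -183*(-13 - 1*15)*(43 + (-13 - 1*15)) = -183*(-13 - 15)*(43 + (-13 - 15)) = -(-5124)*(43 - 28) = -(-5124)*15 = -183*(-420) = 76860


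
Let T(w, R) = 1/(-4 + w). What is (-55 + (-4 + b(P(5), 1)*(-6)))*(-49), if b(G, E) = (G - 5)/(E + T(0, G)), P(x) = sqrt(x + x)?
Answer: 931 + 392*sqrt(10) ≈ 2170.6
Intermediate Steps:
P(x) = sqrt(2)*sqrt(x) (P(x) = sqrt(2*x) = sqrt(2)*sqrt(x))
b(G, E) = (-5 + G)/(-1/4 + E) (b(G, E) = (G - 5)/(E + 1/(-4 + 0)) = (-5 + G)/(E + 1/(-4)) = (-5 + G)/(E - 1/4) = (-5 + G)/(-1/4 + E))
(-55 + (-4 + b(P(5), 1)*(-6)))*(-49) = (-55 + (-4 + (4*(-5 + sqrt(2)*sqrt(5))/(-1 + 4*1))*(-6)))*(-49) = (-55 + (-4 + (4*(-5 + sqrt(10))/(-1 + 4))*(-6)))*(-49) = (-55 + (-4 + (4*(-5 + sqrt(10))/3)*(-6)))*(-49) = (-55 + (-4 + (4*(1/3)*(-5 + sqrt(10)))*(-6)))*(-49) = (-55 + (-4 + (-20/3 + 4*sqrt(10)/3)*(-6)))*(-49) = (-55 + (-4 + (40 - 8*sqrt(10))))*(-49) = (-55 + (36 - 8*sqrt(10)))*(-49) = (-19 - 8*sqrt(10))*(-49) = 931 + 392*sqrt(10)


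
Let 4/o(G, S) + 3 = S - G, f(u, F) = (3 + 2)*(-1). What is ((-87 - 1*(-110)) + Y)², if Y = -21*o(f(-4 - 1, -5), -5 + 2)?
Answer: 11449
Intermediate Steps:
f(u, F) = -5 (f(u, F) = 5*(-1) = -5)
o(G, S) = 4/(-3 + S - G) (o(G, S) = 4/(-3 + (S - G)) = 4/(-3 + S - G))
Y = 84 (Y = -(-84)/(3 - 5 - (-5 + 2)) = -(-84)/(3 - 5 - 1*(-3)) = -(-84)/(3 - 5 + 3) = -(-84)/1 = -(-84) = -21*(-4) = 84)
((-87 - 1*(-110)) + Y)² = ((-87 - 1*(-110)) + 84)² = ((-87 + 110) + 84)² = (23 + 84)² = 107² = 11449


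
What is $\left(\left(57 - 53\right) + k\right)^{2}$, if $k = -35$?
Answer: $961$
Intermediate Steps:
$\left(\left(57 - 53\right) + k\right)^{2} = \left(\left(57 - 53\right) - 35\right)^{2} = \left(4 - 35\right)^{2} = \left(-31\right)^{2} = 961$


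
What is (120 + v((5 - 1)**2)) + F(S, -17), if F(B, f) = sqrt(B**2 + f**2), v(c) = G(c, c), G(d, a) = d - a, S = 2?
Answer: 120 + sqrt(293) ≈ 137.12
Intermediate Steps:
v(c) = 0 (v(c) = c - c = 0)
(120 + v((5 - 1)**2)) + F(S, -17) = (120 + 0) + sqrt(2**2 + (-17)**2) = 120 + sqrt(4 + 289) = 120 + sqrt(293)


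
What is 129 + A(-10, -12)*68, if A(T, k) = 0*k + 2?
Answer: 265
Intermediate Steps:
A(T, k) = 2 (A(T, k) = 0 + 2 = 2)
129 + A(-10, -12)*68 = 129 + 2*68 = 129 + 136 = 265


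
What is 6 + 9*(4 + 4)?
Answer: 78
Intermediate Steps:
6 + 9*(4 + 4) = 6 + 9*8 = 6 + 72 = 78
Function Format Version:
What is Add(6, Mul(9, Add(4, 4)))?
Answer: 78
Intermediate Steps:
Add(6, Mul(9, Add(4, 4))) = Add(6, Mul(9, 8)) = Add(6, 72) = 78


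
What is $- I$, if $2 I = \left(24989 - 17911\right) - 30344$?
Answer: $11633$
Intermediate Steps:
$I = -11633$ ($I = \frac{\left(24989 - 17911\right) - 30344}{2} = \frac{7078 - 30344}{2} = \frac{1}{2} \left(-23266\right) = -11633$)
$- I = \left(-1\right) \left(-11633\right) = 11633$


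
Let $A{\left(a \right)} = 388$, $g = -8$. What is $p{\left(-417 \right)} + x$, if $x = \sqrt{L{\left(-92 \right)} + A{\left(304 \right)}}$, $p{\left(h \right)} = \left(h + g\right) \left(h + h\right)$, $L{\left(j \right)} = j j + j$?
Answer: $354450 + 2 \sqrt{2190} \approx 3.5454 \cdot 10^{5}$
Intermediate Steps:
$L{\left(j \right)} = j + j^{2}$ ($L{\left(j \right)} = j^{2} + j = j + j^{2}$)
$p{\left(h \right)} = 2 h \left(-8 + h\right)$ ($p{\left(h \right)} = \left(h - 8\right) \left(h + h\right) = \left(-8 + h\right) 2 h = 2 h \left(-8 + h\right)$)
$x = 2 \sqrt{2190}$ ($x = \sqrt{- 92 \left(1 - 92\right) + 388} = \sqrt{\left(-92\right) \left(-91\right) + 388} = \sqrt{8372 + 388} = \sqrt{8760} = 2 \sqrt{2190} \approx 93.595$)
$p{\left(-417 \right)} + x = 2 \left(-417\right) \left(-8 - 417\right) + 2 \sqrt{2190} = 2 \left(-417\right) \left(-425\right) + 2 \sqrt{2190} = 354450 + 2 \sqrt{2190}$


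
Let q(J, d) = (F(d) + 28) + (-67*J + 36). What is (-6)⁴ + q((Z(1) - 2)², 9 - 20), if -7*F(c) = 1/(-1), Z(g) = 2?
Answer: 9521/7 ≈ 1360.1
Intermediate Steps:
F(c) = ⅐ (F(c) = -⅐/(-1) = -⅐*(-1) = ⅐)
q(J, d) = 449/7 - 67*J (q(J, d) = (⅐ + 28) + (-67*J + 36) = 197/7 + (36 - 67*J) = 449/7 - 67*J)
(-6)⁴ + q((Z(1) - 2)², 9 - 20) = (-6)⁴ + (449/7 - 67*(2 - 2)²) = 1296 + (449/7 - 67*0²) = 1296 + (449/7 - 67*0) = 1296 + (449/7 + 0) = 1296 + 449/7 = 9521/7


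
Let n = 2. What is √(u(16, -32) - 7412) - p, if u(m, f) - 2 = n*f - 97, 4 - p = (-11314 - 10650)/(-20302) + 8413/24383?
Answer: -636872863/247511833 + I*√7571 ≈ -2.5731 + 87.011*I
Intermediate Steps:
p = 636872863/247511833 (p = 4 - ((-11314 - 10650)/(-20302) + 8413/24383) = 4 - (-21964*(-1/20302) + 8413*(1/24383)) = 4 - (10982/10151 + 8413/24383) = 4 - 1*353174469/247511833 = 4 - 353174469/247511833 = 636872863/247511833 ≈ 2.5731)
u(m, f) = -95 + 2*f (u(m, f) = 2 + (2*f - 97) = 2 + (-97 + 2*f) = -95 + 2*f)
√(u(16, -32) - 7412) - p = √((-95 + 2*(-32)) - 7412) - 1*636872863/247511833 = √((-95 - 64) - 7412) - 636872863/247511833 = √(-159 - 7412) - 636872863/247511833 = √(-7571) - 636872863/247511833 = I*√7571 - 636872863/247511833 = -636872863/247511833 + I*√7571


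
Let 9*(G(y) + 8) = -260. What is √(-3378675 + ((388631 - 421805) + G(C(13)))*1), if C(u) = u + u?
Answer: I*√30706973/3 ≈ 1847.1*I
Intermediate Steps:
C(u) = 2*u
G(y) = -332/9 (G(y) = -8 + (⅑)*(-260) = -8 - 260/9 = -332/9)
√(-3378675 + ((388631 - 421805) + G(C(13)))*1) = √(-3378675 + ((388631 - 421805) - 332/9)*1) = √(-3378675 + (-33174 - 332/9)*1) = √(-3378675 - 298898/9*1) = √(-3378675 - 298898/9) = √(-30706973/9) = I*√30706973/3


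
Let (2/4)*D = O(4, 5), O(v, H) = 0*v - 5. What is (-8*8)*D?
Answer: 640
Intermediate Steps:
O(v, H) = -5 (O(v, H) = 0 - 5 = -5)
D = -10 (D = 2*(-5) = -10)
(-8*8)*D = -8*8*(-10) = -64*(-10) = 640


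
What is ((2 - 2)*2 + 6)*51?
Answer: 306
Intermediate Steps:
((2 - 2)*2 + 6)*51 = (0*2 + 6)*51 = (0 + 6)*51 = 6*51 = 306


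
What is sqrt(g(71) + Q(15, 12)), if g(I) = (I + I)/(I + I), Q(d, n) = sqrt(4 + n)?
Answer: sqrt(5) ≈ 2.2361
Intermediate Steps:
g(I) = 1 (g(I) = (2*I)/((2*I)) = (2*I)*(1/(2*I)) = 1)
sqrt(g(71) + Q(15, 12)) = sqrt(1 + sqrt(4 + 12)) = sqrt(1 + sqrt(16)) = sqrt(1 + 4) = sqrt(5)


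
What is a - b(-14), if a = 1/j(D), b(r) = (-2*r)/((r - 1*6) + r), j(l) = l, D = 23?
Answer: 339/391 ≈ 0.86701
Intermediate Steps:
b(r) = -2*r/(-6 + 2*r) (b(r) = (-2*r)/((r - 6) + r) = (-2*r)/((-6 + r) + r) = (-2*r)/(-6 + 2*r) = -2*r/(-6 + 2*r))
a = 1/23 ≈ 0.043478
a - b(-14) = 1/23 - (-1)*(-14)/(-3 - 14) = 1/23 - (-1)*(-14)/(-17) = 1/23 - (-1)*(-14)*(-1)/17 = 1/23 - 1*(-14/17) = 1/23 + 14/17 = 339/391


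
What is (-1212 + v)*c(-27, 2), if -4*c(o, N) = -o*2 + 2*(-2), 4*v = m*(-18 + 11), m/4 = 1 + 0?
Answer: 30475/2 ≈ 15238.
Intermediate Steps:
m = 4 (m = 4*(1 + 0) = 4*1 = 4)
v = -7 (v = (4*(-18 + 11))/4 = (4*(-7))/4 = (¼)*(-28) = -7)
c(o, N) = 1 + o/2 (c(o, N) = -(-o*2 + 2*(-2))/4 = -(-2*o - 4)/4 = -(-4 - 2*o)/4 = 1 + o/2)
(-1212 + v)*c(-27, 2) = (-1212 - 7)*(1 + (½)*(-27)) = -1219*(1 - 27/2) = -1219*(-25/2) = 30475/2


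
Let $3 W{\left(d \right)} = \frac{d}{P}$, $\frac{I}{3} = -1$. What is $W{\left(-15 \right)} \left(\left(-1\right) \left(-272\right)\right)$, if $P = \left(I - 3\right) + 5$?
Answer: $1360$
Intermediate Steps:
$I = -3$ ($I = 3 \left(-1\right) = -3$)
$P = -1$ ($P = \left(-3 - 3\right) + 5 = -6 + 5 = -1$)
$W{\left(d \right)} = - \frac{d}{3}$ ($W{\left(d \right)} = \frac{d \frac{1}{-1}}{3} = \frac{d \left(-1\right)}{3} = \frac{\left(-1\right) d}{3} = - \frac{d}{3}$)
$W{\left(-15 \right)} \left(\left(-1\right) \left(-272\right)\right) = \left(- \frac{1}{3}\right) \left(-15\right) \left(\left(-1\right) \left(-272\right)\right) = 5 \cdot 272 = 1360$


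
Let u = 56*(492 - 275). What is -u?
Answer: -12152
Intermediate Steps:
u = 12152 (u = 56*217 = 12152)
-u = -1*12152 = -12152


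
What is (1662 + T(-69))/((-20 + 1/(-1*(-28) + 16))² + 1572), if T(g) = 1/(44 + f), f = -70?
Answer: 41828248/49608429 ≈ 0.84317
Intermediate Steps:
T(g) = -1/26 (T(g) = 1/(44 - 70) = 1/(-26) = -1/26)
(1662 + T(-69))/((-20 + 1/(-1*(-28) + 16))² + 1572) = (1662 - 1/26)/((-20 + 1/(-1*(-28) + 16))² + 1572) = 43211/(26*((-20 + 1/(28 + 16))² + 1572)) = 43211/(26*((-20 + 1/44)² + 1572)) = 43211/(26*((-879/44)² + 1572)) = 43211/(26*(772641/1936 + 1572)) = 43211/(26*(3816033/1936)) = (43211/26)*(1936/3816033) = 41828248/49608429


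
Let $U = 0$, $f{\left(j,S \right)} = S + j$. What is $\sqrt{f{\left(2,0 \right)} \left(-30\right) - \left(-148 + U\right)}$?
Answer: $2 \sqrt{22} \approx 9.3808$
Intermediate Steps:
$\sqrt{f{\left(2,0 \right)} \left(-30\right) - \left(-148 + U\right)} = \sqrt{\left(0 + 2\right) \left(-30\right) + \left(148 - 0\right)} = \sqrt{2 \left(-30\right) + \left(148 + 0\right)} = \sqrt{-60 + 148} = \sqrt{88} = 2 \sqrt{22}$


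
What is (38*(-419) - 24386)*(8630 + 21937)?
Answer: -1232094636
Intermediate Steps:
(38*(-419) - 24386)*(8630 + 21937) = (-15922 - 24386)*30567 = -40308*30567 = -1232094636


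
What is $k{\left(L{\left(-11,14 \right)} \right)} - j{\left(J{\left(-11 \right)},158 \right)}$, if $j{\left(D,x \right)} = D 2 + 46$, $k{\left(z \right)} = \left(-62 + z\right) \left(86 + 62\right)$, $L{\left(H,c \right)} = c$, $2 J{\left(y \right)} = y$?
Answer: $-7139$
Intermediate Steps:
$J{\left(y \right)} = \frac{y}{2}$
$k{\left(z \right)} = -9176 + 148 z$ ($k{\left(z \right)} = \left(-62 + z\right) 148 = -9176 + 148 z$)
$j{\left(D,x \right)} = 46 + 2 D$ ($j{\left(D,x \right)} = 2 D + 46 = 46 + 2 D$)
$k{\left(L{\left(-11,14 \right)} \right)} - j{\left(J{\left(-11 \right)},158 \right)} = \left(-9176 + 148 \cdot 14\right) - \left(46 + 2 \cdot \frac{1}{2} \left(-11\right)\right) = \left(-9176 + 2072\right) - \left(46 + 2 \left(- \frac{11}{2}\right)\right) = -7104 - \left(46 - 11\right) = -7104 - 35 = -7139$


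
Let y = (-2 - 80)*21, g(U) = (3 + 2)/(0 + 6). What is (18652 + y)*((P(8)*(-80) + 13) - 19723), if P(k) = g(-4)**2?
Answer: -3011677700/9 ≈ -3.3463e+8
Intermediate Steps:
g(U) = 5/6
P(k) = 25/36 (P(k) = (5/6)**2 = 25/36)
y = -1722 (y = -82*21 = -1722)
(18652 + y)*((P(8)*(-80) + 13) - 19723) = (18652 - 1722)*(((25/36)*(-80) + 13) - 19723) = 16930*((-500/9 + 13) - 19723) = 16930*(-383/9 - 19723) = 16930*(-177890/9) = -3011677700/9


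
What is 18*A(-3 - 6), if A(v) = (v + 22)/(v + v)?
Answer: -13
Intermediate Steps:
A(v) = (22 + v)/(2*v) (A(v) = (22 + v)/((2*v)) = (22 + v)*(1/(2*v)) = (22 + v)/(2*v))
18*A(-3 - 6) = 18*((22 + (-3 - 6))/(2*(-3 - 6))) = 18*((1/2)*(22 - 9)/(-9)) = 18*((1/2)*(-1/9)*13) = 18*(-13/18) = -13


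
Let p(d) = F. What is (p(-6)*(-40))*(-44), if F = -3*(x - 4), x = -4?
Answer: 42240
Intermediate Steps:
F = 24 (F = -3*(-4 - 4) = -3*(-8) = 24)
p(d) = 24
(p(-6)*(-40))*(-44) = (24*(-40))*(-44) = -960*(-44) = 42240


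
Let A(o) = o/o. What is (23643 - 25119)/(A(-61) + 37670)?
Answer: -492/12557 ≈ -0.039181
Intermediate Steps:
A(o) = 1
(23643 - 25119)/(A(-61) + 37670) = (23643 - 25119)/(1 + 37670) = -1476/37671 = -1476*1/37671 = -492/12557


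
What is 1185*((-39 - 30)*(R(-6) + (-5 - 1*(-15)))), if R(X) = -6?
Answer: -327060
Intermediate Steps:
1185*((-39 - 30)*(R(-6) + (-5 - 1*(-15)))) = 1185*((-39 - 30)*(-6 + (-5 - 1*(-15)))) = 1185*(-69*(-6 + (-5 + 15))) = 1185*(-69*(-6 + 10)) = 1185*(-69*4) = 1185*(-276) = -327060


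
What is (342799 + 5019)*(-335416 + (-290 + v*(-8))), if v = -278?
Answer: -115991042276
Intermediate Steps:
(342799 + 5019)*(-335416 + (-290 + v*(-8))) = (342799 + 5019)*(-335416 + (-290 - 278*(-8))) = 347818*(-335416 + (-290 + 2224)) = 347818*(-335416 + 1934) = 347818*(-333482) = -115991042276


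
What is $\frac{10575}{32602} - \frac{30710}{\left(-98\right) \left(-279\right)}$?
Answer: $- \frac{356032885}{445701942} \approx -0.79881$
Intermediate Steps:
$\frac{10575}{32602} - \frac{30710}{\left(-98\right) \left(-279\right)} = 10575 \cdot \frac{1}{32602} - \frac{30710}{27342} = \frac{10575}{32602} - \frac{15355}{13671} = - \frac{356032885}{445701942}$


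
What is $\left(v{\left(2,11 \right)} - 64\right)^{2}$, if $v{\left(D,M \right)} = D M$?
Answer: $1764$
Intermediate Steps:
$\left(v{\left(2,11 \right)} - 64\right)^{2} = \left(2 \cdot 11 - 64\right)^{2} = \left(22 - 64\right)^{2} = \left(-42\right)^{2} = 1764$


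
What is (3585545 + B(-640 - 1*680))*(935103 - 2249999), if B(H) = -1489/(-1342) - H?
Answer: -287697709897992/61 ≈ -4.7164e+12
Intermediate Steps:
B(H) = 1489/1342 - H (B(H) = -1489*(-1/1342) - H = 1489/1342 - H)
(3585545 + B(-640 - 1*680))*(935103 - 2249999) = (3585545 + (1489/1342 - (-640 - 1*680)))*(935103 - 2249999) = (3585545 + (1489/1342 - (-640 - 680)))*(-1314896) = (3585545 + (1489/1342 - 1*(-1320)))*(-1314896) = (3585545 + (1489/1342 + 1320))*(-1314896) = (3585545 + 1772929/1342)*(-1314896) = (4813574319/1342)*(-1314896) = -287697709897992/61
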